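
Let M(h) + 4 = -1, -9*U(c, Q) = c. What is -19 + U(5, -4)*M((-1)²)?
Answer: -146/9 ≈ -16.222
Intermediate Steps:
U(c, Q) = -c/9
M(h) = -5 (M(h) = -4 - 1 = -5)
-19 + U(5, -4)*M((-1)²) = -19 - ⅑*5*(-5) = -19 - 5/9*(-5) = -19 + 25/9 = -146/9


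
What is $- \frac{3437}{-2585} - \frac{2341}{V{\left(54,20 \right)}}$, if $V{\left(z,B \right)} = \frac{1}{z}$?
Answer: $- \frac{326776753}{2585} \approx -1.2641 \cdot 10^{5}$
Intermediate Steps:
$- \frac{3437}{-2585} - \frac{2341}{V{\left(54,20 \right)}} = - \frac{3437}{-2585} - \frac{2341}{\frac{1}{54}} = \left(-3437\right) \left(- \frac{1}{2585}\right) - 2341 \frac{1}{\frac{1}{54}} = \frac{3437}{2585} - 126414 = - \frac{326776753}{2585}$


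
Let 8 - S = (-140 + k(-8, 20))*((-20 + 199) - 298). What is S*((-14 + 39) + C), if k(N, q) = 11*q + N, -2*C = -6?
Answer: 240128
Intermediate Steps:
C = 3 (C = -1/2*(-6) = 3)
k(N, q) = N + 11*q
S = 8576 (S = 8 - (-140 + (-8 + 11*20))*((-20 + 199) - 298) = 8 - (-140 + (-8 + 220))*(179 - 298) = 8 - (-140 + 212)*(-119) = 8 - 72*(-119) = 8 - 1*(-8568) = 8 + 8568 = 8576)
S*((-14 + 39) + C) = 8576*((-14 + 39) + 3) = 8576*(25 + 3) = 8576*28 = 240128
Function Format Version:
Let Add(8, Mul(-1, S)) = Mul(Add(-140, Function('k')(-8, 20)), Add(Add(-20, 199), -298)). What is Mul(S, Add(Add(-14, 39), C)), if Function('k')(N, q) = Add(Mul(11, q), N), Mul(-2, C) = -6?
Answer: 240128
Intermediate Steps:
C = 3 (C = Mul(Rational(-1, 2), -6) = 3)
Function('k')(N, q) = Add(N, Mul(11, q))
S = 8576 (S = Add(8, Mul(-1, Mul(Add(-140, Add(-8, Mul(11, 20))), Add(Add(-20, 199), -298)))) = Add(8, Mul(-1, Mul(Add(-140, Add(-8, 220)), Add(179, -298)))) = Add(8, Mul(-1, Mul(Add(-140, 212), -119))) = Add(8, Mul(-1, Mul(72, -119))) = Add(8, Mul(-1, -8568)) = Add(8, 8568) = 8576)
Mul(S, Add(Add(-14, 39), C)) = Mul(8576, Add(Add(-14, 39), 3)) = Mul(8576, Add(25, 3)) = Mul(8576, 28) = 240128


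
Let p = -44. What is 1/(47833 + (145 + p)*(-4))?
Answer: 1/47429 ≈ 2.1084e-5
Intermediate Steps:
1/(47833 + (145 + p)*(-4)) = 1/(47833 + (145 - 44)*(-4)) = 1/(47833 + 101*(-4)) = 1/(47833 - 404) = 1/47429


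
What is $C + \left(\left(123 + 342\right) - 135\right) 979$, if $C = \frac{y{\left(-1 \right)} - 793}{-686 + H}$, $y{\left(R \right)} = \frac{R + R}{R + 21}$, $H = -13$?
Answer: $\frac{2258267231}{6990} \approx 3.2307 \cdot 10^{5}$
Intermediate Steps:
$y{\left(R \right)} = \frac{2 R}{21 + R}$
$C = \frac{7931}{6990}$ ($C = \frac{2 \left(-1\right) \frac{1}{21 - 1} - 793}{-686 - 13} = \frac{2 \left(-1\right) \frac{1}{20} - 793}{-699} = \left(2 \left(-1\right) \frac{1}{20} - 793\right) \left(- \frac{1}{699}\right) = \left(- \frac{1}{10} - 793\right) \left(- \frac{1}{699}\right) = \left(- \frac{7931}{10}\right) \left(- \frac{1}{699}\right) = \frac{7931}{6990} \approx 1.1346$)
$C + \left(\left(123 + 342\right) - 135\right) 979 = \frac{7931}{6990} + \left(\left(123 + 342\right) - 135\right) 979 = \frac{7931}{6990} + \left(465 - 135\right) 979 = \frac{7931}{6990} + 330 \cdot 979 = \frac{7931}{6990} + 323070 = \frac{2258267231}{6990}$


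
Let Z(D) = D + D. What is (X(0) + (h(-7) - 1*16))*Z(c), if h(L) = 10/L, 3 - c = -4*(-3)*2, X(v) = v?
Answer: 732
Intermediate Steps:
c = -21 (c = 3 - (-4*(-3))*2 = 3 - 12*2 = 3 - 1*24 = 3 - 24 = -21)
Z(D) = 2*D
(X(0) + (h(-7) - 1*16))*Z(c) = (0 + (10/(-7) - 1*16))*(2*(-21)) = (0 + (10*(-⅐) - 16))*(-42) = (0 + (-10/7 - 16))*(-42) = (0 - 122/7)*(-42) = -122/7*(-42) = 732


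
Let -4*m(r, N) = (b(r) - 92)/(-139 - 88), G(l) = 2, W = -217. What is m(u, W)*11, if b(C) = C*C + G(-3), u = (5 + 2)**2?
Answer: 25421/908 ≈ 27.997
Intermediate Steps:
u = 49 (u = 7**2 = 49)
b(C) = 2 + C**2 (b(C) = C*C + 2 = C**2 + 2 = 2 + C**2)
m(r, N) = -45/454 + r**2/908 (m(r, N) = -((2 + r**2) - 92)/(4*(-139 - 88)) = -(-90 + r**2)/(4*(-227)) = -(-90 + r**2)*(-1)/(4*227) = -(90/227 - r**2/227)/4 = -45/454 + r**2/908)
m(u, W)*11 = (-45/454 + (1/908)*49**2)*11 = (-45/454 + (1/908)*2401)*11 = (-45/454 + 2401/908)*11 = (2311/908)*11 = 25421/908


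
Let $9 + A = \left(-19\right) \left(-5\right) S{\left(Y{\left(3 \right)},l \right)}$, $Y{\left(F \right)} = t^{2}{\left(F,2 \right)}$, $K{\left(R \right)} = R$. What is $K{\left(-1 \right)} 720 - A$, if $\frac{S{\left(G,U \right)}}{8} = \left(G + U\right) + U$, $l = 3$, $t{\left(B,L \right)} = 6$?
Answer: $-32631$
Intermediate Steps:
$Y{\left(F \right)} = 36$ ($Y{\left(F \right)} = 6^{2} = 36$)
$S{\left(G,U \right)} = 8 G + 16 U$ ($S{\left(G,U \right)} = 8 \left(\left(G + U\right) + U\right) = 8 \left(G + 2 U\right) = 8 G + 16 U$)
$A = 31911$ ($A = -9 + \left(-19\right) \left(-5\right) \left(8 \cdot 36 + 16 \cdot 3\right) = -9 + 95 \left(288 + 48\right) = -9 + 95 \cdot 336 = -9 + 31920 = 31911$)
$K{\left(-1 \right)} 720 - A = \left(-1\right) 720 - 31911 = -720 - 31911 = -32631$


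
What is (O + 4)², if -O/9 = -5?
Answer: 2401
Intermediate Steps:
O = 45 (O = -9*(-5) = 45)
(O + 4)² = (45 + 4)² = 49² = 2401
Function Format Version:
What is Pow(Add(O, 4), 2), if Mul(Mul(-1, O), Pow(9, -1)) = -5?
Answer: 2401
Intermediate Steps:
O = 45 (O = Mul(-9, -5) = 45)
Pow(Add(O, 4), 2) = Pow(Add(45, 4), 2) = Pow(49, 2) = 2401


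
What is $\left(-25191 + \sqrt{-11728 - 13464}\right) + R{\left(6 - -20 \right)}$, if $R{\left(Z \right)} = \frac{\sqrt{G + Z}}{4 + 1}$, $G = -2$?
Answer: $-25191 + \frac{2 \sqrt{6}}{5} + 2 i \sqrt{6298} \approx -25190.0 + 158.72 i$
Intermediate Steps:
$R{\left(Z \right)} = \frac{\sqrt{-2 + Z}}{5}$ ($R{\left(Z \right)} = \frac{\sqrt{-2 + Z}}{4 + 1} = \frac{\sqrt{-2 + Z}}{5}$)
$\left(-25191 + \sqrt{-11728 - 13464}\right) + R{\left(6 - -20 \right)} = \left(-25191 + \sqrt{-11728 - 13464}\right) + \frac{\sqrt{-2 + \left(6 - -20\right)}}{5} = \left(-25191 + \sqrt{-25192}\right) + \frac{\sqrt{-2 + \left(6 + 20\right)}}{5} = \left(-25191 + 2 i \sqrt{6298}\right) + \frac{\sqrt{-2 + 26}}{5} = \left(-25191 + 2 i \sqrt{6298}\right) + \frac{\sqrt{24}}{5} = \left(-25191 + 2 i \sqrt{6298}\right) + \frac{2 \sqrt{6}}{5} = -25191 + \frac{2 \sqrt{6}}{5} + 2 i \sqrt{6298}$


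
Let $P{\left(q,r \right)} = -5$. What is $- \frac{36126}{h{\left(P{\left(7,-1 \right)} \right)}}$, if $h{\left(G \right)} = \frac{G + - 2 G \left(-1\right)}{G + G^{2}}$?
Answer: $48168$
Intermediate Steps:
$h{\left(G \right)} = \frac{3 G}{G + G^{2}}$ ($h{\left(G \right)} = \frac{G + 2 G}{G + G^{2}} = \frac{3 G}{G + G^{2}}$)
$- \frac{36126}{h{\left(P{\left(7,-1 \right)} \right)}} = - \frac{36126}{3 \frac{1}{1 - 5}} = - \frac{36126}{3 \frac{1}{-4}} = - \frac{36126}{3 \left(- \frac{1}{4}\right)} = - \frac{36126}{- \frac{3}{4}} = \left(-36126\right) \left(- \frac{4}{3}\right) = 48168$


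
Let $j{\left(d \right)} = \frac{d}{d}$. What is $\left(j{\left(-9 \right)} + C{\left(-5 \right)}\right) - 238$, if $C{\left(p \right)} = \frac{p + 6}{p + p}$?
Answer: $- \frac{2371}{10} \approx -237.1$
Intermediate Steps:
$j{\left(d \right)} = 1$
$C{\left(p \right)} = \frac{6 + p}{2 p}$
$\left(j{\left(-9 \right)} + C{\left(-5 \right)}\right) - 238 = \left(1 + \frac{6 - 5}{2 \left(-5\right)}\right) - 238 = \left(1 + \frac{1}{2} \left(- \frac{1}{5}\right) 1\right) - 238 = \left(1 - \frac{1}{10}\right) - 238 = \frac{9}{10} - 238 = - \frac{2371}{10}$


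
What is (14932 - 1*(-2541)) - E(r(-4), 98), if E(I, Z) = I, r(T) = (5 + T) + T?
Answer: 17476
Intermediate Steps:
r(T) = 5 + 2*T
(14932 - 1*(-2541)) - E(r(-4), 98) = (14932 - 1*(-2541)) - (5 + 2*(-4)) = (14932 + 2541) - (5 - 8) = 17473 - 1*(-3) = 17473 + 3 = 17476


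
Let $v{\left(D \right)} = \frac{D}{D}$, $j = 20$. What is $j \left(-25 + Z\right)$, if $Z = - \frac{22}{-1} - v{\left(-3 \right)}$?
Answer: $-80$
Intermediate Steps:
$v{\left(D \right)} = 1$
$Z = 21$ ($Z = - \frac{22}{-1} - 1 = \left(-22\right) \left(-1\right) - 1 = 22 - 1 = 21$)
$j \left(-25 + Z\right) = 20 \left(-25 + 21\right) = 20 \left(-4\right) = -80$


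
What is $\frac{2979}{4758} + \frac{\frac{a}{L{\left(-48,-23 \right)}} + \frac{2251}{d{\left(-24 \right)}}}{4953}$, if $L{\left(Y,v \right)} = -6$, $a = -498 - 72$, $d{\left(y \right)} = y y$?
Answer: $\frac{112435135}{174028608} \approx 0.64607$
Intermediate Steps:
$d{\left(y \right)} = y^{2}$
$a = -570$
$\frac{2979}{4758} + \frac{\frac{a}{L{\left(-48,-23 \right)}} + \frac{2251}{d{\left(-24 \right)}}}{4953} = \frac{2979}{4758} + \frac{- \frac{570}{-6} + \frac{2251}{\left(-24\right)^{2}}}{4953} = 2979 \cdot \frac{1}{4758} + \left(\left(-570\right) \left(- \frac{1}{6}\right) + \frac{2251}{576}\right) \frac{1}{4953} = \frac{993}{1586} + \left(95 + 2251 \cdot \frac{1}{576}\right) \frac{1}{4953} = \frac{993}{1586} + \left(95 + \frac{2251}{576}\right) \frac{1}{4953} = \frac{993}{1586} + \frac{56971}{576} \cdot \frac{1}{4953} = \frac{993}{1586} + \frac{56971}{2852928} = \frac{112435135}{174028608}$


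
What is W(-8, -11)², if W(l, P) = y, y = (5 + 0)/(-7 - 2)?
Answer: 25/81 ≈ 0.30864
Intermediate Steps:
y = -5/9 (y = 5/(-9) = 5*(-⅑) = -5/9 ≈ -0.55556)
W(l, P) = -5/9
W(-8, -11)² = (-5/9)² = 25/81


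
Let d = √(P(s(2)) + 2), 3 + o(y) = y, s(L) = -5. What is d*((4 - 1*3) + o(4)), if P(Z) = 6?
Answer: 4*√2 ≈ 5.6569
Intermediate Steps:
o(y) = -3 + y
d = 2*√2 (d = √(6 + 2) = √8 = 2*√2 ≈ 2.8284)
d*((4 - 1*3) + o(4)) = (2*√2)*((4 - 1*3) + (-3 + 4)) = (2*√2)*((4 - 3) + 1) = (2*√2)*(1 + 1) = (2*√2)*2 = 4*√2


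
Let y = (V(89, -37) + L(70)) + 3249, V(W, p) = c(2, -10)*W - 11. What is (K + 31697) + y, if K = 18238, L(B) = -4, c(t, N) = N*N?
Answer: 62069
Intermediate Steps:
c(t, N) = N²
V(W, p) = -11 + 100*W (V(W, p) = (-10)²*W - 11 = 100*W - 11 = -11 + 100*W)
y = 12134 (y = ((-11 + 100*89) - 4) + 3249 = ((-11 + 8900) - 4) + 3249 = (8889 - 4) + 3249 = 8885 + 3249 = 12134)
(K + 31697) + y = (18238 + 31697) + 12134 = 49935 + 12134 = 62069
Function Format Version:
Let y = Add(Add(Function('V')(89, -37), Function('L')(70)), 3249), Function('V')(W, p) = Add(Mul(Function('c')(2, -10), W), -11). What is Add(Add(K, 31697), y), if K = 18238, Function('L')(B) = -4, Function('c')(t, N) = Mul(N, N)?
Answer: 62069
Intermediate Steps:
Function('c')(t, N) = Pow(N, 2)
Function('V')(W, p) = Add(-11, Mul(100, W)) (Function('V')(W, p) = Add(Mul(Pow(-10, 2), W), -11) = Add(Mul(100, W), -11) = Add(-11, Mul(100, W)))
y = 12134 (y = Add(Add(Add(-11, Mul(100, 89)), -4), 3249) = Add(Add(Add(-11, 8900), -4), 3249) = Add(Add(8889, -4), 3249) = Add(8885, 3249) = 12134)
Add(Add(K, 31697), y) = Add(Add(18238, 31697), 12134) = Add(49935, 12134) = 62069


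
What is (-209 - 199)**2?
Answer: 166464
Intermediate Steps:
(-209 - 199)**2 = (-408)**2 = 166464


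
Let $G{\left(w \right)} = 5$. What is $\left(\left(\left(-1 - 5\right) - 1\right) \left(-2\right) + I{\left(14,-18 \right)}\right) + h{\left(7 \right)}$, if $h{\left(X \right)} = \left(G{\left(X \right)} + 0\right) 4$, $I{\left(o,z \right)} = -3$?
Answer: $31$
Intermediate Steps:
$h{\left(X \right)} = 20$ ($h{\left(X \right)} = \left(5 + 0\right) 4 = 5 \cdot 4 = 20$)
$\left(\left(\left(-1 - 5\right) - 1\right) \left(-2\right) + I{\left(14,-18 \right)}\right) + h{\left(7 \right)} = \left(\left(\left(-1 - 5\right) - 1\right) \left(-2\right) - 3\right) + 20 = \left(\left(-6 - 1\right) \left(-2\right) - 3\right) + 20 = \left(\left(-7\right) \left(-2\right) - 3\right) + 20 = \left(14 - 3\right) + 20 = 11 + 20 = 31$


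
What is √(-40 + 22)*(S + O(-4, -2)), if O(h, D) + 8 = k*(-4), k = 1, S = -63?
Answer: -225*I*√2 ≈ -318.2*I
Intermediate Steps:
O(h, D) = -12 (O(h, D) = -8 + 1*(-4) = -8 - 4 = -12)
√(-40 + 22)*(S + O(-4, -2)) = √(-40 + 22)*(-63 - 12) = √(-18)*(-75) = (3*I*√2)*(-75) = -225*I*√2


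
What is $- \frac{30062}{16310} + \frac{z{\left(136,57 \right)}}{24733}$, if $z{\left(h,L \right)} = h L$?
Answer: $- \frac{308544163}{201697615} \approx -1.5297$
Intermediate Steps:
$z{\left(h,L \right)} = L h$
$- \frac{30062}{16310} + \frac{z{\left(136,57 \right)}}{24733} = - \frac{30062}{16310} + \frac{57 \cdot 136}{24733} = \left(-30062\right) \frac{1}{16310} + 7752 \cdot \frac{1}{24733} = - \frac{15031}{8155} + \frac{7752}{24733} = - \frac{308544163}{201697615}$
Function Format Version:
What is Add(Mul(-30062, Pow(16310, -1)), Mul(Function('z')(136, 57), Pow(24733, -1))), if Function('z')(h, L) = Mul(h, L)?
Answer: Rational(-308544163, 201697615) ≈ -1.5297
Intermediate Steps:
Function('z')(h, L) = Mul(L, h)
Add(Mul(-30062, Pow(16310, -1)), Mul(Function('z')(136, 57), Pow(24733, -1))) = Add(Mul(-30062, Pow(16310, -1)), Mul(Mul(57, 136), Pow(24733, -1))) = Add(Mul(-30062, Rational(1, 16310)), Mul(7752, Rational(1, 24733))) = Add(Rational(-15031, 8155), Rational(7752, 24733)) = Rational(-308544163, 201697615)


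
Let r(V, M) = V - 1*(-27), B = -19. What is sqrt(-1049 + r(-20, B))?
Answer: I*sqrt(1042) ≈ 32.28*I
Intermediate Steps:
r(V, M) = 27 + V (r(V, M) = V + 27 = 27 + V)
sqrt(-1049 + r(-20, B)) = sqrt(-1049 + (27 - 20)) = sqrt(-1049 + 7) = sqrt(-1042) = I*sqrt(1042)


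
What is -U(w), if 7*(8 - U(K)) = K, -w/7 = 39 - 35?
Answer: -12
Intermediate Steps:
w = -28 (w = -7*(39 - 35) = -7*4 = -28)
U(K) = 8 - K/7
-U(w) = -(8 - ⅐*(-28)) = -(8 + 4) = -1*12 = -12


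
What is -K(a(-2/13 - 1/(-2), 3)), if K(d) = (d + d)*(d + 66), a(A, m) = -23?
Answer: 1978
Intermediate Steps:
K(d) = 2*d*(66 + d) (K(d) = (2*d)*(66 + d) = 2*d*(66 + d))
-K(a(-2/13 - 1/(-2), 3)) = -2*(-23)*(66 - 23) = -2*(-23)*43 = -1*(-1978) = 1978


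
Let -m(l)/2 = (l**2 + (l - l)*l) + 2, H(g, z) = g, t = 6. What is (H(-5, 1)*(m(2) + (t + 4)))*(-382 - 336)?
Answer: -7180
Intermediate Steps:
m(l) = -4 - 2*l**2 (m(l) = -2*((l**2 + (l - l)*l) + 2) = -2*((l**2 + 0*l) + 2) = -2*((l**2 + 0) + 2) = -2*(l**2 + 2) = -2*(2 + l**2) = -4 - 2*l**2)
(H(-5, 1)*(m(2) + (t + 4)))*(-382 - 336) = (-5*((-4 - 2*2**2) + (6 + 4)))*(-382 - 336) = -5*((-4 - 2*4) + 10)*(-718) = -5*((-4 - 8) + 10)*(-718) = -5*(-12 + 10)*(-718) = -5*(-2)*(-718) = 10*(-718) = -7180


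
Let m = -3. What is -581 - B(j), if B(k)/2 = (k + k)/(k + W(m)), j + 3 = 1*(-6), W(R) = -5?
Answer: -4085/7 ≈ -583.57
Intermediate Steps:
j = -9 (j = -3 + 1*(-6) = -3 - 6 = -9)
B(k) = 4*k/(-5 + k) (B(k) = 2*((k + k)/(k - 5)) = 2*((2*k)/(-5 + k)) = 2*(2*k/(-5 + k)) = 4*k/(-5 + k))
-581 - B(j) = -581 - 4*(-9)/(-5 - 9) = -581 - 4*(-9)/(-14) = -581 - 4*(-9)*(-1)/14 = -581 - 1*18/7 = -581 - 18/7 = -4085/7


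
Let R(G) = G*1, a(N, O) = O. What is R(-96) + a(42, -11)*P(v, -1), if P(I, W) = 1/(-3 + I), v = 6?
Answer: -299/3 ≈ -99.667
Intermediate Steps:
R(G) = G
R(-96) + a(42, -11)*P(v, -1) = -96 - 11/(-3 + 6) = -96 - 11/3 = -299/3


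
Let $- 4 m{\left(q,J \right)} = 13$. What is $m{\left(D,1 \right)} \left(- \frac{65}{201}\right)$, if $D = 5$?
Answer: $\frac{845}{804} \approx 1.051$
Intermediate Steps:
$m{\left(q,J \right)} = - \frac{13}{4}$ ($m{\left(q,J \right)} = \left(- \frac{1}{4}\right) 13 = - \frac{13}{4}$)
$m{\left(D,1 \right)} \left(- \frac{65}{201}\right) = - \frac{13 \left(- \frac{65}{201}\right)}{4} = - \frac{13 \left(\left(-65\right) \frac{1}{201}\right)}{4} = \left(- \frac{13}{4}\right) \left(- \frac{65}{201}\right) = \frac{845}{804}$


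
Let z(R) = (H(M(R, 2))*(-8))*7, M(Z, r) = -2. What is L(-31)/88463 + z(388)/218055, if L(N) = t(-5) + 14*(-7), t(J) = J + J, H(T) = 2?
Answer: -33457796/19289799465 ≈ -0.0017345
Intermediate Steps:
t(J) = 2*J
z(R) = -112 (z(R) = (2*(-8))*7 = -16*7 = -112)
L(N) = -108 (L(N) = 2*(-5) + 14*(-7) = -10 - 98 = -108)
L(-31)/88463 + z(388)/218055 = -108/88463 - 112/218055 = -33457796/19289799465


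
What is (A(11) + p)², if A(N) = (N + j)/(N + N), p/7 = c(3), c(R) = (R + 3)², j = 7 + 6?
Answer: 7750656/121 ≈ 64055.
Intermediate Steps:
j = 13
c(R) = (3 + R)²
p = 252 (p = 7*(3 + 3)² = 7*6² = 7*36 = 252)
A(N) = (13 + N)/(2*N) (A(N) = (N + 13)/(N + N) = (13 + N)/((2*N)) = (13 + N)*(1/(2*N)) = (13 + N)/(2*N))
(A(11) + p)² = ((½)*(13 + 11)/11 + 252)² = ((½)*(1/11)*24 + 252)² = (12/11 + 252)² = (2784/11)² = 7750656/121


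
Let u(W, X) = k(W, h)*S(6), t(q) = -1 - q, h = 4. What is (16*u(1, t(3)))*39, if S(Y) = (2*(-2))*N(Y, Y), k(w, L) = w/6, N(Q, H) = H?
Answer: -2496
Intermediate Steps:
k(w, L) = w/6 (k(w, L) = w*(⅙) = w/6)
S(Y) = -4*Y (S(Y) = (2*(-2))*Y = -4*Y)
u(W, X) = -4*W (u(W, X) = (W/6)*(-4*6) = (W/6)*(-24) = -4*W)
(16*u(1, t(3)))*39 = (16*(-4*1))*39 = (16*(-4))*39 = -64*39 = -2496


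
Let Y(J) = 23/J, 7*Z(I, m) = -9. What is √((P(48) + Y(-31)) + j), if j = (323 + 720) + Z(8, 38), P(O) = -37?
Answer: √47276054/217 ≈ 31.686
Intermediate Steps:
Z(I, m) = -9/7 (Z(I, m) = (⅐)*(-9) = -9/7)
j = 7292/7 (j = (323 + 720) - 9/7 = 1043 - 9/7 = 7292/7 ≈ 1041.7)
√((P(48) + Y(-31)) + j) = √((-37 + 23/(-31)) + 7292/7) = √((-37 + 23*(-1/31)) + 7292/7) = √((-37 - 23/31) + 7292/7) = √(-1170/31 + 7292/7) = √(217862/217) = √47276054/217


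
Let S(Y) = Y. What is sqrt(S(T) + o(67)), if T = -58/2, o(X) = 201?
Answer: 2*sqrt(43) ≈ 13.115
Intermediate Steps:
T = -29 (T = -58*1/2 = -29)
sqrt(S(T) + o(67)) = sqrt(-29 + 201) = sqrt(172) = 2*sqrt(43)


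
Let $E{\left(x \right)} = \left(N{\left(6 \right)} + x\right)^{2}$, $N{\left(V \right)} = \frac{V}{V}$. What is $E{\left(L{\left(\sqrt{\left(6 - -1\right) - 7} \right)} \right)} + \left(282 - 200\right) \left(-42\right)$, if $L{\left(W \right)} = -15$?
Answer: $-3248$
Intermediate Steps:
$N{\left(V \right)} = 1$
$E{\left(x \right)} = \left(1 + x\right)^{2}$
$E{\left(L{\left(\sqrt{\left(6 - -1\right) - 7} \right)} \right)} + \left(282 - 200\right) \left(-42\right) = \left(1 - 15\right)^{2} + \left(282 - 200\right) \left(-42\right) = \left(-14\right)^{2} + 82 \left(-42\right) = 196 - 3444 = -3248$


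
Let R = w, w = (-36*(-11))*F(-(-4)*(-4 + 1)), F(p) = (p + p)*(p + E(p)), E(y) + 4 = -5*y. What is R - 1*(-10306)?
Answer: -407870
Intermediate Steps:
E(y) = -4 - 5*y
F(p) = 2*p*(-4 - 4*p) (F(p) = (p + p)*(p + (-4 - 5*p)) = (2*p)*(-4 - 4*p) = 2*p*(-4 - 4*p))
w = -418176 (w = (-36*(-11))*(-8*(-(-4)*(-4 + 1))*(1 - (-4)*(-4 + 1))) = 396*(-8*(-(-4)*(-3))*(1 - (-4)*(-3))) = 396*(-8*(-4*3)*(1 - 4*3)) = 396*(-8*(-12)*(1 - 12)) = 396*(-8*(-12)*(-11)) = 396*(-1056) = -418176)
R = -418176
R - 1*(-10306) = -418176 - 1*(-10306) = -418176 + 10306 = -407870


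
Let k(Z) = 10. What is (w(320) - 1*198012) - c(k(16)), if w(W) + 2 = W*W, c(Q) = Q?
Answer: -95624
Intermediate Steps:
w(W) = -2 + W**2 (w(W) = -2 + W*W = -2 + W**2)
(w(320) - 1*198012) - c(k(16)) = ((-2 + 320**2) - 1*198012) - 1*10 = ((-2 + 102400) - 198012) - 10 = (102398 - 198012) - 10 = -95614 - 10 = -95624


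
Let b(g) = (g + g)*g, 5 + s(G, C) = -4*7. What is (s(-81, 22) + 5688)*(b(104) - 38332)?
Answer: -94438500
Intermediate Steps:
s(G, C) = -33 (s(G, C) = -5 - 4*7 = -5 - 28 = -33)
b(g) = 2*g² (b(g) = (2*g)*g = 2*g²)
(s(-81, 22) + 5688)*(b(104) - 38332) = (-33 + 5688)*(2*104² - 38332) = 5655*(2*10816 - 38332) = 5655*(21632 - 38332) = 5655*(-16700) = -94438500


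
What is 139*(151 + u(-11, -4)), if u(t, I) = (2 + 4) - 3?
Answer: 21406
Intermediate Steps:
u(t, I) = 3 (u(t, I) = 6 - 3 = 3)
139*(151 + u(-11, -4)) = 139*(151 + 3) = 139*154 = 21406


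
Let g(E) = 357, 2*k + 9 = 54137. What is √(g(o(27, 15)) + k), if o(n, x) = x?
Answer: √27421 ≈ 165.59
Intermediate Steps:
k = 27064 (k = -9/2 + (½)*54137 = -9/2 + 54137/2 = 27064)
√(g(o(27, 15)) + k) = √(357 + 27064) = √27421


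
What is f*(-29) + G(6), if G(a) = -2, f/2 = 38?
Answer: -2206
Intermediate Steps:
f = 76 (f = 2*38 = 76)
f*(-29) + G(6) = 76*(-29) - 2 = -2204 - 2 = -2206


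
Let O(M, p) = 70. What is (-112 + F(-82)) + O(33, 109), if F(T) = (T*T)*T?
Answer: -551410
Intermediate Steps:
F(T) = T**3 (F(T) = T**2*T = T**3)
(-112 + F(-82)) + O(33, 109) = (-112 + (-82)**3) + 70 = (-112 - 551368) + 70 = -551480 + 70 = -551410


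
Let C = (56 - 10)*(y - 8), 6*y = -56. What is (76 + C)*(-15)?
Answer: 10820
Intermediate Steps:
y = -28/3 (y = (⅙)*(-56) = -28/3 ≈ -9.3333)
C = -2392/3 (C = (56 - 10)*(-28/3 - 8) = 46*(-52/3) = -2392/3 ≈ -797.33)
(76 + C)*(-15) = (76 - 2392/3)*(-15) = -2164/3*(-15) = 10820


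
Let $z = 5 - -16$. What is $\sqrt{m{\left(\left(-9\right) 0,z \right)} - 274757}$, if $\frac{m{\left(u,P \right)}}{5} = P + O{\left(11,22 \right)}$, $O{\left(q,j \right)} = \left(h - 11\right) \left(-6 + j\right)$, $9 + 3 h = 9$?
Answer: $2 i \sqrt{68883} \approx 524.91 i$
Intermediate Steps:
$h = 0$ ($h = -3 + \frac{1}{3} \cdot 9 = -3 + 3 = 0$)
$O{\left(q,j \right)} = 66 - 11 j$ ($O{\left(q,j \right)} = \left(0 - 11\right) \left(-6 + j\right) = - 11 \left(-6 + j\right) = 66 - 11 j$)
$z = 21$ ($z = 5 + 16 = 21$)
$m{\left(u,P \right)} = -880 + 5 P$ ($m{\left(u,P \right)} = 5 \left(P + \left(66 - 242\right)\right) = 5 \left(P - 176\right) = 5 \left(-176 + P\right) = -880 + 5 P$)
$\sqrt{m{\left(\left(-9\right) 0,z \right)} - 274757} = \sqrt{\left(-880 + 5 \cdot 21\right) - 274757} = \sqrt{\left(-880 + 105\right) - 274757} = \sqrt{-775 - 274757} = \sqrt{-275532} = 2 i \sqrt{68883}$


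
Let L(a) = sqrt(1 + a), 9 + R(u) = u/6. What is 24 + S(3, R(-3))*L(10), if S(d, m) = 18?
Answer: 24 + 18*sqrt(11) ≈ 83.699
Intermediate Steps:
R(u) = -9 + u/6
24 + S(3, R(-3))*L(10) = 24 + 18*sqrt(1 + 10) = 24 + 18*sqrt(11)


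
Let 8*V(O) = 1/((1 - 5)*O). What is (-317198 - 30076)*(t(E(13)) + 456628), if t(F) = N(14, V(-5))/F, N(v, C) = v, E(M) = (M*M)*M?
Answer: -348389350324020/2197 ≈ -1.5858e+11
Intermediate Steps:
V(O) = -1/(32*O) (V(O) = (1/((1 - 5)*O))/8 = (1/((-4)*O))/8 = (-1/(4*O))/8 = -1/(32*O))
E(M) = M**3 (E(M) = M**2*M = M**3)
t(F) = 14/F
(-317198 - 30076)*(t(E(13)) + 456628) = (-317198 - 30076)*(14/(13**3) + 456628) = -347274*(14/2197 + 456628) = -347274*1003211730/2197 = -348389350324020/2197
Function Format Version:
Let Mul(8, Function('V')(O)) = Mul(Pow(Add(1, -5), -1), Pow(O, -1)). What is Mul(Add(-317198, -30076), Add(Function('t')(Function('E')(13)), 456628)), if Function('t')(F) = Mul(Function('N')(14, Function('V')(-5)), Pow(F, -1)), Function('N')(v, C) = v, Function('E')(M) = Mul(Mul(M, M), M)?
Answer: Rational(-348389350324020, 2197) ≈ -1.5858e+11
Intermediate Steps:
Function('V')(O) = Mul(Rational(-1, 32), Pow(O, -1)) (Function('V')(O) = Mul(Rational(1, 8), Mul(Pow(Add(1, -5), -1), Pow(O, -1))) = Mul(Rational(1, 8), Mul(Pow(-4, -1), Pow(O, -1))) = Mul(Rational(1, 8), Mul(Rational(-1, 4), Pow(O, -1))) = Mul(Rational(-1, 32), Pow(O, -1)))
Function('E')(M) = Pow(M, 3) (Function('E')(M) = Mul(Pow(M, 2), M) = Pow(M, 3))
Function('t')(F) = Mul(14, Pow(F, -1))
Mul(Add(-317198, -30076), Add(Function('t')(Function('E')(13)), 456628)) = Mul(Add(-317198, -30076), Add(Mul(14, Pow(Pow(13, 3), -1)), 456628)) = Mul(-347274, Add(Mul(14, Pow(2197, -1)), 456628)) = Mul(-347274, Add(Mul(14, Rational(1, 2197)), 456628)) = Mul(-347274, Add(Rational(14, 2197), 456628)) = Mul(-347274, Rational(1003211730, 2197)) = Rational(-348389350324020, 2197)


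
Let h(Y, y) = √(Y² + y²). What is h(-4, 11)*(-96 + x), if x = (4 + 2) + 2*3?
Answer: -84*√137 ≈ -983.19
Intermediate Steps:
x = 12 (x = 6 + 6 = 12)
h(-4, 11)*(-96 + x) = √((-4)² + 11²)*(-96 + 12) = √(16 + 121)*(-84) = √137*(-84) = -84*√137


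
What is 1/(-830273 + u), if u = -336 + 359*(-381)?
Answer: -1/967388 ≈ -1.0337e-6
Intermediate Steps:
u = -137115 (u = -336 - 136779 = -137115)
1/(-830273 + u) = 1/(-830273 - 137115) = 1/(-967388) = -1/967388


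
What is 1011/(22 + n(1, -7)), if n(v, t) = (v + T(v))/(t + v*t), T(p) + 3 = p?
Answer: 4718/103 ≈ 45.806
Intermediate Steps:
T(p) = -3 + p
n(v, t) = (-3 + 2*v)/(t + t*v) (n(v, t) = (v + (-3 + v))/(t + v*t) = (-3 + 2*v)/(t + t*v))
1011/(22 + n(1, -7)) = 1011/(22 + (-3 + 2*1)/((-7)*(1 + 1))) = 1011/(22 - ⅐*(-3 + 2)/2) = 1011/(22 - ⅐*½*(-1)) = 1011/(22 + 1/14) = 1011/(309/14) = (14/309)*1011 = 4718/103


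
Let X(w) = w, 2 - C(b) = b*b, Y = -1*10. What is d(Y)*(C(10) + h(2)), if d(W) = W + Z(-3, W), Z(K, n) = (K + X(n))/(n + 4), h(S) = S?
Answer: 752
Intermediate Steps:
Y = -10
C(b) = 2 - b² (C(b) = 2 - b*b = 2 - b²)
Z(K, n) = (K + n)/(4 + n) (Z(K, n) = (K + n)/(n + 4) = (K + n)/(4 + n))
d(W) = W + (-3 + W)/(4 + W)
d(Y)*(C(10) + h(2)) = ((-3 - 10 - 10*(4 - 10))/(4 - 10))*((2 - 1*10²) + 2) = ((-3 - 10 - 10*(-6))/(-6))*((2 - 1*100) + 2) = (-(-3 - 10 + 60)/6)*((2 - 100) + 2) = (-⅙*47)*(-98 + 2) = -47/6*(-96) = 752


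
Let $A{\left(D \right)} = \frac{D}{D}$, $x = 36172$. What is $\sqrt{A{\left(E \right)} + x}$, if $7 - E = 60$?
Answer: $\sqrt{36173} \approx 190.19$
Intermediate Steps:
$E = -53$ ($E = 7 - 60 = -53$)
$A{\left(D \right)} = 1$
$\sqrt{A{\left(E \right)} + x} = \sqrt{1 + 36172} = \sqrt{36173}$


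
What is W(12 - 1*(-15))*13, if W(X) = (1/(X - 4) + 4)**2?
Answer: 112437/529 ≈ 212.55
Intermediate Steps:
W(X) = (4 + 1/(-4 + X))**2 (W(X) = (1/(-4 + X) + 4)**2 = (4 + 1/(-4 + X))**2)
W(12 - 1*(-15))*13 = ((-15 + 4*(12 - 1*(-15)))**2/(-4 + (12 - 1*(-15)))**2)*13 = ((-15 + 4*(12 + 15))**2/(-4 + (12 + 15))**2)*13 = ((-15 + 4*27)**2/(-4 + 27)**2)*13 = ((-15 + 108)**2/23**2)*13 = (93**2*(1/529))*13 = (8649*(1/529))*13 = (8649/529)*13 = 112437/529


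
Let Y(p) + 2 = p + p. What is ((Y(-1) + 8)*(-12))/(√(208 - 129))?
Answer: -48*√79/79 ≈ -5.4004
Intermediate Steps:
Y(p) = -2 + 2*p (Y(p) = -2 + (p + p) = -2 + 2*p)
((Y(-1) + 8)*(-12))/(√(208 - 129)) = (((-2 + 2*(-1)) + 8)*(-12))/(√(208 - 129)) = (((-2 - 2) + 8)*(-12))/(√79) = ((-4 + 8)*(-12))*(√79/79) = (4*(-12))*(√79/79) = -48*√79/79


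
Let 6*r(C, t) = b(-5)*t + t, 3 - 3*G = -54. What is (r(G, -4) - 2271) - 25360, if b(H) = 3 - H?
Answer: -27637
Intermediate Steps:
G = 19 (G = 1 - ⅓*(-54) = 1 + 18 = 19)
r(C, t) = 3*t/2 (r(C, t) = ((3 - 1*(-5))*t + t)/6 = ((3 + 5)*t + t)/6 = (8*t + t)/6 = (9*t)/6 = 3*t/2)
(r(G, -4) - 2271) - 25360 = ((3/2)*(-4) - 2271) - 25360 = (-6 - 2271) - 25360 = -2277 - 25360 = -27637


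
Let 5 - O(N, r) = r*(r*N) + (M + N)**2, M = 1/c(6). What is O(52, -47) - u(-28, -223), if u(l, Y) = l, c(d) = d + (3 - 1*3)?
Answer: -4232029/36 ≈ -1.1756e+5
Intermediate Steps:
c(d) = d (c(d) = d + (3 - 3) = d + 0 = d)
M = 1/6 ≈ 0.16667
O(N, r) = 5 - (1/6 + N)**2 - N*r**2 (O(N, r) = 5 - (r*(r*N) + (1/6 + N)**2) = 5 - (r*(N*r) + (1/6 + N)**2) = 5 - (N*r**2 + (1/6 + N)**2) = 5 - ((1/6 + N)**2 + N*r**2) = 5 + (-(1/6 + N)**2 - N*r**2) = 5 - (1/6 + N)**2 - N*r**2)
O(52, -47) - u(-28, -223) = (179/36 - 1*52**2 - 1/3*52 - 1*52*(-47)**2) - 1*(-28) = (179/36 - 1*2704 - 52/3 - 1*52*2209) + 28 = (179/36 - 2704 - 52/3 - 114868) + 28 = -4233037/36 + 28 = -4232029/36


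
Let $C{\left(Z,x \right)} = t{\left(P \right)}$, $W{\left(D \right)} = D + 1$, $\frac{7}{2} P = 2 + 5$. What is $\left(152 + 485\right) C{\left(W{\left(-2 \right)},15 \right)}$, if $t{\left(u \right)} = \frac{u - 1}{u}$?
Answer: $\frac{637}{2} \approx 318.5$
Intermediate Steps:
$P = 2$ ($P = \frac{2 \left(2 + 5\right)}{7} = \frac{2}{7} \cdot 7 = 2$)
$t{\left(u \right)} = \frac{-1 + u}{u}$
$W{\left(D \right)} = 1 + D$
$C{\left(Z,x \right)} = \frac{1}{2}$ ($C{\left(Z,x \right)} = \frac{-1 + 2}{2} = \frac{1}{2} \cdot 1 = \frac{1}{2}$)
$\left(152 + 485\right) C{\left(W{\left(-2 \right)},15 \right)} = \left(152 + 485\right) \frac{1}{2} = 637 \cdot \frac{1}{2} = \frac{637}{2}$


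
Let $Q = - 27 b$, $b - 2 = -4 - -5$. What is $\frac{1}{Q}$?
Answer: $- \frac{1}{81} \approx -0.012346$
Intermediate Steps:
$b = 3$ ($b = 2 - -1 = 2 + \left(-4 + 5\right) = 2 + 1 = 3$)
$Q = -81$ ($Q = \left(-27\right) 3 = -81$)
$\frac{1}{Q} = \frac{1}{-81} = - \frac{1}{81}$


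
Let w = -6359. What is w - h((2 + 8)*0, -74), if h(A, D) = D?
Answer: -6285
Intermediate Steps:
w - h((2 + 8)*0, -74) = -6359 - 1*(-74) = -6359 + 74 = -6285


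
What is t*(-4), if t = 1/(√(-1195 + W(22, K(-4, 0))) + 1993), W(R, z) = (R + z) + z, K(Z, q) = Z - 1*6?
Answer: -3986/1986621 + 2*I*√1193/1986621 ≈ -0.0020064 + 3.4772e-5*I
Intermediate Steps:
K(Z, q) = -6 + Z (K(Z, q) = Z - 6 = -6 + Z)
W(R, z) = R + 2*z
t = 1/(1993 + I*√1193) (t = 1/(√(-1195 + (22 + 2*(-6 - 4))) + 1993) = 1/(√(-1195 + (22 + 2*(-10))) + 1993) = 1/(√(-1195 + (22 - 20)) + 1993) = 1/(√(-1195 + 2) + 1993) = 1/(√(-1193) + 1993) = 1/(I*√1193 + 1993) = 1/(1993 + I*√1193) ≈ 0.00050161 - 8.693e-6*I)
t*(-4) = (1993/3973242 - I*√1193/3973242)*(-4) = -3986/1986621 + 2*I*√1193/1986621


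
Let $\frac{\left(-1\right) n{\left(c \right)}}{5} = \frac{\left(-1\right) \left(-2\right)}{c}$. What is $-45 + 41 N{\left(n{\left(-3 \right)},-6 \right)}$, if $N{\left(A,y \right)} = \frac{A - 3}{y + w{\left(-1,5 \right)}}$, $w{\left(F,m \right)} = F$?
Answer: $- \frac{986}{21} \approx -46.952$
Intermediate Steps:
$n{\left(c \right)} = - \frac{10}{c}$ ($n{\left(c \right)} = - 5 \frac{\left(-1\right) \left(-2\right)}{c} = - 5 \frac{2}{c} = - \frac{10}{c}$)
$N{\left(A,y \right)} = \frac{-3 + A}{-1 + y}$ ($N{\left(A,y \right)} = \frac{A - 3}{y - 1} = \frac{-3 + A}{-1 + y}$)
$-45 + 41 N{\left(n{\left(-3 \right)},-6 \right)} = -45 + 41 \frac{-3 - \frac{10}{-3}}{-1 - 6} = -45 + 41 \frac{-3 - - \frac{10}{3}}{-7} = -45 + 41 \left(- \frac{-3 + \frac{10}{3}}{7}\right) = -45 + 41 \left(\left(- \frac{1}{7}\right) \frac{1}{3}\right) = -45 + 41 \left(- \frac{1}{21}\right) = -45 - \frac{41}{21} = - \frac{986}{21}$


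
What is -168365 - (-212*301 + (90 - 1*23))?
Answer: -104620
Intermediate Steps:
-168365 - (-212*301 + (90 - 1*23)) = -168365 - (-63812 + (90 - 23)) = -168365 - (-63812 + 67) = -168365 - 1*(-63745) = -168365 + 63745 = -104620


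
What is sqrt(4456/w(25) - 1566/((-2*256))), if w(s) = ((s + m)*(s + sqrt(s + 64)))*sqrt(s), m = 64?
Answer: sqrt(4383966895 + 155053575*sqrt(89))/(7120*sqrt(25 + sqrt(89))) ≈ 1.8301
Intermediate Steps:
w(s) = sqrt(s)*(64 + s)*(s + sqrt(64 + s)) (w(s) = ((s + 64)*(s + sqrt(s + 64)))*sqrt(s) = ((64 + s)*(s + sqrt(64 + s)))*sqrt(s) = sqrt(s)*(64 + s)*(s + sqrt(64 + s)))
sqrt(4456/w(25) - 1566/((-2*256))) = sqrt(4456/((sqrt(25)*(25**2 + 64*25 + 64*sqrt(64 + 25) + 25*sqrt(64 + 25)))) - 1566/((-2*256))) = sqrt(4456/((5*(625 + 1600 + 64*sqrt(89) + 25*sqrt(89)))) - 1566/(-512)) = sqrt(4456/((5*(2225 + 89*sqrt(89)))) - 1566*(-1/512)) = sqrt(4456/(11125 + 445*sqrt(89)) + 783/256) = sqrt(783/256 + 4456/(11125 + 445*sqrt(89)))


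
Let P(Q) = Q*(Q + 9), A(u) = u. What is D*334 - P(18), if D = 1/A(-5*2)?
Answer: -2597/5 ≈ -519.40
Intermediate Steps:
P(Q) = Q*(9 + Q)
D = -⅒ (D = 1/(-5*2) = 1/(-10) = -⅒ ≈ -0.10000)
D*334 - P(18) = -⅒*334 - 18*(9 + 18) = -167/5 - 18*27 = -167/5 - 1*486 = -167/5 - 486 = -2597/5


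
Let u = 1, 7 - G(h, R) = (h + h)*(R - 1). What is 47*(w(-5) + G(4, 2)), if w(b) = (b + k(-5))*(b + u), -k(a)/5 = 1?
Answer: 1833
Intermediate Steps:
k(a) = -5 (k(a) = -5*1 = -5)
G(h, R) = 7 - 2*h*(-1 + R) (G(h, R) = 7 - (h + h)*(R - 1) = 7 - 2*h*(-1 + R))
w(b) = (1 + b)*(-5 + b) (w(b) = (b - 5)*(b + 1) = (-5 + b)*(1 + b) = (1 + b)*(-5 + b))
47*(w(-5) + G(4, 2)) = 47*((-5 + (-5)² - 4*(-5)) + (7 + 2*4 - 2*2*4)) = 47*((-5 + 25 + 20) + (7 + 8 - 16)) = 47*(40 - 1) = 47*39 = 1833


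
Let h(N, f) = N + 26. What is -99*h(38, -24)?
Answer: -6336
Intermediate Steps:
h(N, f) = 26 + N
-99*h(38, -24) = -99*(26 + 38) = -99*64 = -6336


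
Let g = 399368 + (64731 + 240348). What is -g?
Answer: -704447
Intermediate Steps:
g = 704447 (g = 399368 + 305079 = 704447)
-g = -1*704447 = -704447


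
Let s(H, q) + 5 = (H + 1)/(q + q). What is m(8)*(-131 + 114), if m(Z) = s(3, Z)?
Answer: 323/4 ≈ 80.750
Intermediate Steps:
s(H, q) = -5 + (1 + H)/(2*q) (s(H, q) = -5 + (H + 1)/(q + q) = -5 + (1 + H)/((2*q)) = -5 + (1 + H)*(1/(2*q)) = -5 + (1 + H)/(2*q))
m(Z) = (4 - 10*Z)/(2*Z) (m(Z) = (1 + 3 - 10*Z)/(2*Z) = (4 - 10*Z)/(2*Z))
m(8)*(-131 + 114) = (-5 + 2/8)*(-131 + 114) = (-5 + 2*(⅛))*(-17) = (-5 + ¼)*(-17) = -19/4*(-17) = 323/4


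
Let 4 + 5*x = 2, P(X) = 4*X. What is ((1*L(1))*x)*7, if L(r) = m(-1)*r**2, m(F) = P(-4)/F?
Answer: -224/5 ≈ -44.800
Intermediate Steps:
x = -2/5 (x = -4/5 + (1/5)*2 = -4/5 + 2/5 = -2/5 ≈ -0.40000)
m(F) = -16/F (m(F) = (4*(-4))/F = -16/F)
L(r) = 16*r**2 (L(r) = (-16/(-1))*r**2 = (-16*(-1))*r**2 = 16*r**2)
((1*L(1))*x)*7 = ((1*(16*1**2))*(-2/5))*7 = ((1*(16*1))*(-2/5))*7 = ((1*16)*(-2/5))*7 = (16*(-2/5))*7 = -32/5*7 = -224/5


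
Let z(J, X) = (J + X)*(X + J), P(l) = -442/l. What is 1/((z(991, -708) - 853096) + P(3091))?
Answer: -3091/2389365079 ≈ -1.2936e-6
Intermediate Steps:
z(J, X) = (J + X)² (z(J, X) = (J + X)*(J + X) = (J + X)²)
1/((z(991, -708) - 853096) + P(3091)) = 1/(((991 - 708)² - 853096) - 442/3091) = 1/((283² - 853096) - 442*1/3091) = 1/((80089 - 853096) - 442/3091) = 1/(-773007 - 442/3091) = 1/(-2389365079/3091) = -3091/2389365079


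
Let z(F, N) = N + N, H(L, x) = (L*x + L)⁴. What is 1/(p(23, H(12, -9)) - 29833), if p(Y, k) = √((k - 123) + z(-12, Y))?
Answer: -29833/805073310 - √84934579/805073310 ≈ -4.8504e-5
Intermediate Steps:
H(L, x) = (L + L*x)⁴
z(F, N) = 2*N
p(Y, k) = √(-123 + k + 2*Y) (p(Y, k) = √((k - 123) + 2*Y) = √((-123 + k) + 2*Y) = √(-123 + k + 2*Y))
1/(p(23, H(12, -9)) - 29833) = 1/(√(-123 + 12⁴*(1 - 9)⁴ + 2*23) - 29833) = 1/(√(-123 + 20736*(-8)⁴ + 46) - 29833) = 1/(√(-123 + 20736*4096 + 46) - 29833) = 1/(√(-123 + 84934656 + 46) - 29833) = 1/(√84934579 - 29833) = 1/(-29833 + √84934579)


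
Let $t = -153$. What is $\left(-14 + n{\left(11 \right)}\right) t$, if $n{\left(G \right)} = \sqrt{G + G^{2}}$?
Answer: $2142 - 306 \sqrt{33} \approx 384.16$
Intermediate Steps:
$\left(-14 + n{\left(11 \right)}\right) t = \left(-14 + \sqrt{11 \left(1 + 11\right)}\right) \left(-153\right) = \left(-14 + \sqrt{11 \cdot 12}\right) \left(-153\right) = \left(-14 + \sqrt{132}\right) \left(-153\right) = \left(-14 + 2 \sqrt{33}\right) \left(-153\right) = 2142 - 306 \sqrt{33}$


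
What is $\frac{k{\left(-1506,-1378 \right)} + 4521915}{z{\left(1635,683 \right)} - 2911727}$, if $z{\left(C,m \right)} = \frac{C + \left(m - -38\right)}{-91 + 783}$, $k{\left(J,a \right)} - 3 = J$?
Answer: $- \frac{43446182}{27984899} \approx -1.5525$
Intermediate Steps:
$k{\left(J,a \right)} = 3 + J$
$z{\left(C,m \right)} = \frac{19}{346} + \frac{C}{692} + \frac{m}{692}$ ($z{\left(C,m \right)} = \frac{C + \left(m + 38\right)}{692} = \left(C + \left(38 + m\right)\right) \frac{1}{692} = \left(38 + C + m\right) \frac{1}{692} = \frac{19}{346} + \frac{C}{692} + \frac{m}{692}$)
$\frac{k{\left(-1506,-1378 \right)} + 4521915}{z{\left(1635,683 \right)} - 2911727} = \frac{\left(3 - 1506\right) + 4521915}{\left(\frac{19}{346} + \frac{1}{692} \cdot 1635 + \frac{1}{692} \cdot 683\right) - 2911727} = \frac{-1503 + 4521915}{\left(\frac{19}{346} + \frac{1635}{692} + \frac{683}{692}\right) - 2911727} = \frac{4520412}{\frac{589}{173} - 2911727} = \frac{4520412}{- \frac{503728182}{173}} = 4520412 \left(- \frac{173}{503728182}\right) = - \frac{43446182}{27984899}$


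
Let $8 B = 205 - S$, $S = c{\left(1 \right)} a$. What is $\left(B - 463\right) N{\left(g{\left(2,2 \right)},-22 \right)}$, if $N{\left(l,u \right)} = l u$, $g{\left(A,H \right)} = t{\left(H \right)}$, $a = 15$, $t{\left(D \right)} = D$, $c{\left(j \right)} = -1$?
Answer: $19162$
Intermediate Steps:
$g{\left(A,H \right)} = H$
$S = -15$ ($S = \left(-1\right) 15 = -15$)
$B = \frac{55}{2}$ ($B = \frac{205 - -15}{8} = \frac{205 + 15}{8} = \frac{1}{8} \cdot 220 = \frac{55}{2} \approx 27.5$)
$\left(B - 463\right) N{\left(g{\left(2,2 \right)},-22 \right)} = \left(\frac{55}{2} - 463\right) 2 \left(-22\right) = \left(- \frac{871}{2}\right) \left(-44\right) = 19162$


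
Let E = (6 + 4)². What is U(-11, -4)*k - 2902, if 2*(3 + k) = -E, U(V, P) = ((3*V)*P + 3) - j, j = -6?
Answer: -10375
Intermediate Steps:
E = 100 (E = 10² = 100)
U(V, P) = 9 + 3*P*V (U(V, P) = ((3*V)*P + 3) - 1*(-6) = (3*P*V + 3) + 6 = (3 + 3*P*V) + 6 = 9 + 3*P*V)
k = -53 (k = -3 + (-1*100)/2 = -3 + (½)*(-100) = -3 - 50 = -53)
U(-11, -4)*k - 2902 = (9 + 3*(-4)*(-11))*(-53) - 2902 = (9 + 132)*(-53) - 2902 = 141*(-53) - 2902 = -7473 - 2902 = -10375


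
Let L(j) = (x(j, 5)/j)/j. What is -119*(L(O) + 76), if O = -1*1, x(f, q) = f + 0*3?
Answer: -8925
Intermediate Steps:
x(f, q) = f (x(f, q) = f + 0 = f)
O = -1
L(j) = 1/j (L(j) = (j/j)/j = 1/j)
-119*(L(O) + 76) = -119*(1/(-1) + 76) = -119*(-1 + 76) = -119*75 = -8925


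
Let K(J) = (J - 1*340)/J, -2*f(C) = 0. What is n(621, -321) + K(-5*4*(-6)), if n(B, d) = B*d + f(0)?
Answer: -1196057/6 ≈ -1.9934e+5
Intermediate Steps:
f(C) = 0 (f(C) = -1/2*0 = 0)
K(J) = (-340 + J)/J (K(J) = (J - 340)/J = (-340 + J)/J)
n(B, d) = B*d (n(B, d) = B*d + 0 = B*d)
n(621, -321) + K(-5*4*(-6)) = 621*(-321) + (-340 - 5*4*(-6))/((-5*4*(-6))) = -199341 + (-340 - 20*(-6))/((-20*(-6))) = -199341 + (-340 + 120)/120 = -199341 + (1/120)*(-220) = -199341 - 11/6 = -1196057/6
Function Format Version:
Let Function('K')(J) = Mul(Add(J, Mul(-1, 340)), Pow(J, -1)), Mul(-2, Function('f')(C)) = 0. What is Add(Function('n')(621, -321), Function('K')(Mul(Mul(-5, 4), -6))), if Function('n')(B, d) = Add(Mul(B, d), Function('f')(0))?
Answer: Rational(-1196057, 6) ≈ -1.9934e+5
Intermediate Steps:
Function('f')(C) = 0 (Function('f')(C) = Mul(Rational(-1, 2), 0) = 0)
Function('K')(J) = Mul(Pow(J, -1), Add(-340, J)) (Function('K')(J) = Mul(Add(J, -340), Pow(J, -1)) = Mul(Add(-340, J), Pow(J, -1)) = Mul(Pow(J, -1), Add(-340, J)))
Function('n')(B, d) = Mul(B, d) (Function('n')(B, d) = Add(Mul(B, d), 0) = Mul(B, d))
Add(Function('n')(621, -321), Function('K')(Mul(Mul(-5, 4), -6))) = Add(Mul(621, -321), Mul(Pow(Mul(Mul(-5, 4), -6), -1), Add(-340, Mul(Mul(-5, 4), -6)))) = Add(-199341, Mul(Pow(Mul(-20, -6), -1), Add(-340, Mul(-20, -6)))) = Add(-199341, Mul(Pow(120, -1), Add(-340, 120))) = Add(-199341, Mul(Rational(1, 120), -220)) = Add(-199341, Rational(-11, 6)) = Rational(-1196057, 6)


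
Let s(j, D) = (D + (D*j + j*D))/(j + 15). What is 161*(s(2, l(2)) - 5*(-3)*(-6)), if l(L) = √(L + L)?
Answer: -244720/17 ≈ -14395.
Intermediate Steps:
l(L) = √2*√L (l(L) = √(2*L) = √2*√L)
s(j, D) = (D + 2*D*j)/(15 + j) (s(j, D) = (D + (D*j + D*j))/(15 + j) = (D + 2*D*j)/(15 + j))
161*(s(2, l(2)) - 5*(-3)*(-6)) = 161*((√2*√2)*(1 + 2*2)/(15 + 2) - 5*(-3)*(-6)) = 161*(2*(1 + 4)/17 + 15*(-6)) = 161*(2*(1/17)*5 - 90) = 161*(10/17 - 90) = 161*(-1520/17) = -244720/17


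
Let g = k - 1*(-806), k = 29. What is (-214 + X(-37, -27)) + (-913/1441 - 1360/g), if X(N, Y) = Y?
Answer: -5321850/21877 ≈ -243.26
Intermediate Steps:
g = 835 (g = 29 - 1*(-806) = 29 + 806 = 835)
(-214 + X(-37, -27)) + (-913/1441 - 1360/g) = (-214 - 27) + (-913/1441 - 1360/835) = -241 + (-913*1/1441 - 1360*1/835) = -241 + (-83/131 - 272/167) = -241 - 49493/21877 = -5321850/21877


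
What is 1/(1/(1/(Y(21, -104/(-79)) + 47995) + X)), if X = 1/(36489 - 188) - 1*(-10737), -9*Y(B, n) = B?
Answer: 56117417976467/5226545378 ≈ 10737.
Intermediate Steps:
Y(B, n) = -B/9
X = 389763838/36301 (X = 1/36301 + 10737 = 389763838/36301 ≈ 10737.)
1/(1/(1/(Y(21, -104/(-79)) + 47995) + X)) = 1/(1/(1/(-⅑*21 + 47995) + 389763838/36301)) = 1/(1/(1/(-7/3 + 47995) + 389763838/36301)) = 1/(1/(1/(143978/3) + 389763838/36301)) = 1/(1/(3/143978 + 389763838/36301)) = 1/(1/(56117417976467/5226545378)) = 1/(5226545378/56117417976467) = 56117417976467/5226545378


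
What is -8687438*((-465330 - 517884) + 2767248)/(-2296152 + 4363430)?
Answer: -7749342382446/1033639 ≈ -7.4971e+6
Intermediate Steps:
-8687438*((-465330 - 517884) + 2767248)/(-2296152 + 4363430) = -8687438/(2067278/(-983214 + 2767248)) = -8687438/(2067278/1784034) = -8687438/(2067278*(1/1784034)) = -8687438/1033639/892017 = -8687438*892017/1033639 = -7749342382446/1033639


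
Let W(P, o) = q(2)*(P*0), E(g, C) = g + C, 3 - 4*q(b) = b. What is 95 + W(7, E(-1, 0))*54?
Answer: 95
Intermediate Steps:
q(b) = ¾ - b/4
E(g, C) = C + g
W(P, o) = 0 (W(P, o) = (¾ - ¼*2)*(P*0) = (¾ - ½)*0 = (¼)*0 = 0)
95 + W(7, E(-1, 0))*54 = 95 + 0*54 = 95 + 0 = 95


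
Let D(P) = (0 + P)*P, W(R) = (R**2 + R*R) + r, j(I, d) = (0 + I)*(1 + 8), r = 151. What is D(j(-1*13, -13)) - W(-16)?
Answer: 13026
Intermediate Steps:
j(I, d) = 9*I (j(I, d) = I*9 = 9*I)
W(R) = 151 + 2*R**2 (W(R) = (R**2 + R*R) + 151 = (R**2 + R**2) + 151 = 2*R**2 + 151 = 151 + 2*R**2)
D(P) = P**2 (D(P) = P*P = P**2)
D(j(-1*13, -13)) - W(-16) = (9*(-1*13))**2 - (151 + 2*(-16)**2) = (9*(-13))**2 - (151 + 2*256) = (-117)**2 - (151 + 512) = 13689 - 1*663 = 13689 - 663 = 13026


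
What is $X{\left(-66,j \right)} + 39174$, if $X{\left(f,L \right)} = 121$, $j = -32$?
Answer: $39295$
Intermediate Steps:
$X{\left(-66,j \right)} + 39174 = 121 + 39174 = 39295$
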